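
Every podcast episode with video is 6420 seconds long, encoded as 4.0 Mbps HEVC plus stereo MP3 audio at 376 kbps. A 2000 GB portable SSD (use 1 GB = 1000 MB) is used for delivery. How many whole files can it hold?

569

Audio: 376 kbps = 0.376 Mbps.
Total bitrate: 4.376 Mbps.
Per item: 4.376 Mbps × 6420 s = 28,094 Mb = 3,512 MB.
Capacity: 2000 GB = 16,000,000 Mb; 569.52 items → 569 complete.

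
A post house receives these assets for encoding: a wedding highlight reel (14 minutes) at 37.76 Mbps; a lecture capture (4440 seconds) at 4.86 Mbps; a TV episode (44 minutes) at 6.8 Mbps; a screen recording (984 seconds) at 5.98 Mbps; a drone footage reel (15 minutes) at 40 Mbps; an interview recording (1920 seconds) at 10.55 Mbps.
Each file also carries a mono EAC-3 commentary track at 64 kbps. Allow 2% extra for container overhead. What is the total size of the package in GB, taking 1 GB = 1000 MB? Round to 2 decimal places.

Audio: 64 kbps = 0.064 Mbps.
wedding highlight reel: 37.824 Mbps × 840 s × 1.02 = 32407.6 Mb
lecture capture: 4.924 Mbps × 4440 s × 1.02 = 22299.8 Mb
TV episode: 6.864 Mbps × 2640 s × 1.02 = 18483.4 Mb
screen recording: 6.044 Mbps × 984 s × 1.02 = 6066.2 Mb
drone footage reel: 40.064 Mbps × 900 s × 1.02 = 36778.8 Mb
interview recording: 10.614 Mbps × 1920 s × 1.02 = 20786.5 Mb
Total: 136822.2 Mb = 17102.8 MB.
= 17.10 GB.

17.10 GB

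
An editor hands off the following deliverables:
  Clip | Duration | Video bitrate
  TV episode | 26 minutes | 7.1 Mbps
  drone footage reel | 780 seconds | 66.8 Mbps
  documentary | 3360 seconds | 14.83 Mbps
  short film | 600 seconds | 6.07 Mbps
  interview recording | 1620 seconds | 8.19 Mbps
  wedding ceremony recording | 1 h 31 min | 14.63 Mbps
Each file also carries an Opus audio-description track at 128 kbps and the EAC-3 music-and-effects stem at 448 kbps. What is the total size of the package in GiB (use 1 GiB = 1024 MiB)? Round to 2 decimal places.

Audio total: 128 + 448 = 576 kbps = 0.576 Mbps.
TV episode: 7.676 Mbps × 1560 s = 11974.6 Mb
drone footage reel: 67.376 Mbps × 780 s = 52553.3 Mb
documentary: 15.406 Mbps × 3360 s = 51764.2 Mb
short film: 6.646 Mbps × 600 s = 3987.6 Mb
interview recording: 8.766 Mbps × 1620 s = 14200.9 Mb
wedding ceremony recording: 15.206 Mbps × 5460 s = 83024.8 Mb
Total: 217505.3 Mb = 27188.2 MB.
= 25.32 GiB.

25.32 GiB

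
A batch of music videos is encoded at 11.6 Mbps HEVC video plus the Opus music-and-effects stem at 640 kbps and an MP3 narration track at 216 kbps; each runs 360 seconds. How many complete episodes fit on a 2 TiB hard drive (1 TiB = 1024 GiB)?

3923

Audio total: 640 + 216 = 856 kbps = 0.856 Mbps.
Total bitrate: 12.456 Mbps.
Per item: 12.456 Mbps × 360 s = 4,484 Mb = 560.5 MB.
Capacity: 2 TiB = 17,592,186 Mb; 3923.18 items → 3923 complete.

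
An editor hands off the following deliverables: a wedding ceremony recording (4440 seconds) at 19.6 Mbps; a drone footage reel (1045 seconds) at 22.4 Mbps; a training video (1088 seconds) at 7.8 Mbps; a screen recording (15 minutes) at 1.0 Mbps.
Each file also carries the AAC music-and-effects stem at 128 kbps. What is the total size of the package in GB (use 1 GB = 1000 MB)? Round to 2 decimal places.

Audio: 128 kbps = 0.128 Mbps.
wedding ceremony recording: 19.728 Mbps × 4440 s = 87592.3 Mb
drone footage reel: 22.528 Mbps × 1045 s = 23541.8 Mb
training video: 7.928 Mbps × 1088 s = 8625.7 Mb
screen recording: 1.128 Mbps × 900 s = 1015.2 Mb
Total: 120774.9 Mb = 15096.9 MB.
= 15.10 GB.

15.10 GB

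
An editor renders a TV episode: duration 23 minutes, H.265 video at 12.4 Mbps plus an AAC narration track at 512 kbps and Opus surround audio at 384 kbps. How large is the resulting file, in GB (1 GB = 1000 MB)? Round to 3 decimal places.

23 min = 1380 s
Audio total: 512 + 384 = 896 kbps = 0.896 Mbps.
Total bitrate: 12.4 + 0.896 = 13.296 Mbps.
Stream data: 13.296 Mbps × 1380 s = 18348.5 Mb.
18,348 Mb ÷ 8 = 2,294 MB → 2.294 GB.

2.294 GB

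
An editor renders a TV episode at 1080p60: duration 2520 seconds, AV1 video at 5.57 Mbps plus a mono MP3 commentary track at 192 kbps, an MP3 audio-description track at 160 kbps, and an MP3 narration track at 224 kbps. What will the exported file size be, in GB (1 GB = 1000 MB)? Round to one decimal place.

Audio total: 192 + 160 + 224 = 576 kbps = 0.576 Mbps.
Total bitrate: 5.57 + 0.576 = 6.146 Mbps.
Stream data: 6.146 Mbps × 2520 s = 15487.9 Mb.
15,488 Mb ÷ 8 = 1,936 MB → 1.936 GB.

1.9 GB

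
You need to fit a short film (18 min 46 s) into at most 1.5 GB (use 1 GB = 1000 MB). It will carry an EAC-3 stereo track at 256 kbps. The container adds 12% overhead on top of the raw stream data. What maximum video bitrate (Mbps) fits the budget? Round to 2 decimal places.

9.26 Mbps

Budget: 1.5 GB = 12000.0 Mb.
Stream payload after overhead: 12000.0 / 1.12 = 10714.3 Mb.
18 min 46 s = 1126 s
Total bitrate budget: 10714.3 Mb / 1126 s = 9.515 Mbps.
Audio: 256 kbps = 0.256 Mbps.
Video: 9.515 − 0.256 = 9.259 Mbps.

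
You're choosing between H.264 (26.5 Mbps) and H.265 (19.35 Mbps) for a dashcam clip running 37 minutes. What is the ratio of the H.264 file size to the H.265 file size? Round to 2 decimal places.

1.37

37 min = 2220 s
H.264: 26.500 Mbps × 2220 s = 58830.0 Mb = 6.849 GiB.
H.265: 19.350 Mbps × 2220 s = 42957.0 Mb = 5.001 GiB.
Ratio: 6.849 / 5.001 = 1.370.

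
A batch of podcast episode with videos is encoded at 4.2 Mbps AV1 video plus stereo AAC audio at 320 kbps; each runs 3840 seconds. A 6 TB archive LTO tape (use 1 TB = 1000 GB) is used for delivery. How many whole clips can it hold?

2765

Audio: 320 kbps = 0.320 Mbps.
Total bitrate: 4.520 Mbps.
Per item: 4.520 Mbps × 3840 s = 17,357 Mb = 2,170 MB.
Capacity: 6 TB = 48,000,000 Mb; 2765.49 items → 2765 complete.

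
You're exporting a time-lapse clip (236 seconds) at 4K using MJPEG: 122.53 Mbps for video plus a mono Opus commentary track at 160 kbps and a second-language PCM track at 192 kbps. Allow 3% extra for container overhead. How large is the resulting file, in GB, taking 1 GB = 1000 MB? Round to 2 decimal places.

3.73 GB

Audio total: 160 + 192 = 352 kbps = 0.352 Mbps.
Total bitrate: 122.53 + 0.352 = 122.882 Mbps.
Stream data: 122.882 Mbps × 236 s = 29000.2 Mb.
With 3% container overhead: ×1.03.
29,870 Mb ÷ 8 = 3,734 MB → 3.734 GB.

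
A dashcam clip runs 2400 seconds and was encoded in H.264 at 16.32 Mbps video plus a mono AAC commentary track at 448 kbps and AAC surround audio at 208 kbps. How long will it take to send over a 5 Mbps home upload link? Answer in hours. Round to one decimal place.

Audio total: 448 + 208 = 656 kbps = 0.656 Mbps.
Total bitrate: 16.976 Mbps.
File: 16.976 Mbps × 2400 s = 40742.4 Mb.
At 5 Mbps: 40742.4 / 5 = 8148.5 s ≈ 2.26 hours.

2.3 hours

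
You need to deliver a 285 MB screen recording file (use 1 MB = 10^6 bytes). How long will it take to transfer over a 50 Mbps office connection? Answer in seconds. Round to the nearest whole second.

46 seconds

File: 285 MB = 2280.0 Mb.
At 50 Mbps: 2280.0 / 50 = 45.6 s ≈ 45.6 seconds.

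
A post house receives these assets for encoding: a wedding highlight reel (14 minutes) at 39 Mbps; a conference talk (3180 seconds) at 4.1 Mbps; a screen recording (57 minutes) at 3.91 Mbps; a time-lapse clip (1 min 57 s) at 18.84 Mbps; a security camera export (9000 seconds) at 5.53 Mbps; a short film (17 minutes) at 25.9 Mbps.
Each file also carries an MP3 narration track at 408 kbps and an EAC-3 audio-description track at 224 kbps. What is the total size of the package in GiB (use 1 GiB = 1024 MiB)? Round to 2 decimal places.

Audio total: 408 + 224 = 632 kbps = 0.632 Mbps.
wedding highlight reel: 39.632 Mbps × 840 s = 33290.9 Mb
conference talk: 4.732 Mbps × 3180 s = 15047.8 Mb
screen recording: 4.542 Mbps × 3420 s = 15533.6 Mb
time-lapse clip: 19.472 Mbps × 117 s = 2278.2 Mb
security camera export: 6.162 Mbps × 9000 s = 55458.0 Mb
short film: 26.532 Mbps × 1020 s = 27062.6 Mb
Total: 148671.1 Mb = 18583.9 MB.
= 17.31 GiB.

17.31 GiB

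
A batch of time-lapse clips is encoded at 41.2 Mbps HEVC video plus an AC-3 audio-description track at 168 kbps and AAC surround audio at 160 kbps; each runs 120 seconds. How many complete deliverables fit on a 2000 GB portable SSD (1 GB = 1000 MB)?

Audio total: 168 + 160 = 328 kbps = 0.328 Mbps.
Total bitrate: 41.528 Mbps.
Per item: 41.528 Mbps × 120 s = 4,983 Mb = 622.9 MB.
Capacity: 2000 GB = 16,000,000 Mb; 3210.69 items → 3210 complete.

3210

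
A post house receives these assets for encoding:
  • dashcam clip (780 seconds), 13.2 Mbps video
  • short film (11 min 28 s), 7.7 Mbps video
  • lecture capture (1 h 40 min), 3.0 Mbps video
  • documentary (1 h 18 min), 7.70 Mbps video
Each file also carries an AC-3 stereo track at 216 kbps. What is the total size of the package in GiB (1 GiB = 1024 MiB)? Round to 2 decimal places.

8.41 GiB

Audio: 216 kbps = 0.216 Mbps.
dashcam clip: 13.416 Mbps × 780 s = 10464.5 Mb
short film: 7.916 Mbps × 688 s = 5446.2 Mb
lecture capture: 3.216 Mbps × 6000 s = 19296.0 Mb
documentary: 7.916 Mbps × 4680 s = 37046.9 Mb
Total: 72253.6 Mb = 9031.7 MB.
= 8.411 GiB.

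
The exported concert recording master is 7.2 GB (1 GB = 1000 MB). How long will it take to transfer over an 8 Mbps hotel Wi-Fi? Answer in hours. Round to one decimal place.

2.0 hours

File: 7.2 GB = 57600.0 Mb.
At 8 Mbps: 57600.0 / 8 = 7200.0 s ≈ 2 hours.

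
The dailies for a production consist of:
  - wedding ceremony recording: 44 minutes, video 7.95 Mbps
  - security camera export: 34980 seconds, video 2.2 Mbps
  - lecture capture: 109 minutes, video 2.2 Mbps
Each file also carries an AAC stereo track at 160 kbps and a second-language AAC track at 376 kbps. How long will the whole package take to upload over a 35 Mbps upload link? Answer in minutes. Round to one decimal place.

Audio total: 160 + 376 = 536 kbps = 0.536 Mbps.
wedding ceremony recording: 8.486 Mbps × 2640 s = 22403.0 Mb
security camera export: 2.736 Mbps × 34980 s = 95705.3 Mb
lecture capture: 2.736 Mbps × 6540 s = 17893.4 Mb
Total: 136001.8 Mb = 17000.2 MB.
At 35 Mbps: 136001.8 / 35 = 3886 s ≈ 64.8 minutes.

64.8 minutes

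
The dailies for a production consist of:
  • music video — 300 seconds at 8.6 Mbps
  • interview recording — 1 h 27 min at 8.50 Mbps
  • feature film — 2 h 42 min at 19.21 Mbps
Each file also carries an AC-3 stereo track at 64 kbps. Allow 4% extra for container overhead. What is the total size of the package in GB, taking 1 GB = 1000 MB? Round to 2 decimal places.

30.50 GB

Audio: 64 kbps = 0.064 Mbps.
music video: 8.664 Mbps × 300 s × 1.04 = 2703.2 Mb
interview recording: 8.564 Mbps × 5220 s × 1.04 = 46492.2 Mb
feature film: 19.274 Mbps × 9720 s × 1.04 = 194837.0 Mb
Total: 244032.4 Mb = 30504.1 MB.
= 30.50 GB.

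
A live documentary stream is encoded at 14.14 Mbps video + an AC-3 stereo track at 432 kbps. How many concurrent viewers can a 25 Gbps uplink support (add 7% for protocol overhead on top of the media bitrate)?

Audio: 432 kbps = 0.432 Mbps.
Per-viewer media rate: 14.572 Mbps.
On the wire with 7% overhead: 15.592 Mbps.
25 Gbps = 25,000 Mbps; 25,000 / 15.592 = 1603.38 → 1603 viewers.

1603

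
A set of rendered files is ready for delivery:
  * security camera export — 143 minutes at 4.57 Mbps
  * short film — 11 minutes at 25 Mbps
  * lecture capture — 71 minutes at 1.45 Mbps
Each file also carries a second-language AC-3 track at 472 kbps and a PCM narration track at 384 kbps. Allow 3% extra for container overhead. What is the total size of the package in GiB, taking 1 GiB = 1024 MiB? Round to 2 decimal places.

Audio total: 472 + 384 = 856 kbps = 0.856 Mbps.
security camera export: 5.426 Mbps × 8580 s × 1.03 = 47951.7 Mb
short film: 25.856 Mbps × 660 s × 1.03 = 17576.9 Mb
lecture capture: 2.306 Mbps × 4260 s × 1.03 = 10118.3 Mb
Total: 75646.9 Mb = 9455.9 MB.
= 8.806 GiB.

8.81 GiB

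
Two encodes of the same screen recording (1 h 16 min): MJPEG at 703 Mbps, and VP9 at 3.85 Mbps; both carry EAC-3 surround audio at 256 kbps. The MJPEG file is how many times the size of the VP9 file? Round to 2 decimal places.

171.28

1 h 16 min = 76 min = 4560 s
Audio: 256 kbps = 0.256 Mbps.
MJPEG: 703.256 Mbps × 4560 s = 3206847.4 Mb = 400.856 GB.
VP9: 4.106 Mbps × 4560 s = 18723.4 Mb = 2.340 GB.
Ratio: 400.856 / 2.340 = 171.275.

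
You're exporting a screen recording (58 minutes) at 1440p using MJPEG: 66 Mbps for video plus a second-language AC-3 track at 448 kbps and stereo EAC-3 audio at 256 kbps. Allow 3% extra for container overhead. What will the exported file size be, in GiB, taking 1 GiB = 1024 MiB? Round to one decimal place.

27.8 GiB

58 min = 3480 s
Audio total: 448 + 256 = 704 kbps = 0.704 Mbps.
Total bitrate: 66 + 0.704 = 66.704 Mbps.
Stream data: 66.704 Mbps × 3480 s = 232129.9 Mb.
With 3% container overhead: ×1.03.
239,094 Mb = 29,886,727,200 bytes ÷ 1,073,741,824 = 27.83 GiB.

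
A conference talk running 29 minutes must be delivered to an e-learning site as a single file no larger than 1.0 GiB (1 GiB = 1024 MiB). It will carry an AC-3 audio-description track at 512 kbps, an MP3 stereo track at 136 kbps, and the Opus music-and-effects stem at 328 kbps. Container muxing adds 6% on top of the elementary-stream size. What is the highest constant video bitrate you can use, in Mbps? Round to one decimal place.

3.7 Mbps

Budget: 1.0 GiB = 8589.9 Mb.
Stream payload after overhead: 8589.9 / 1.06 = 8103.7 Mb.
29 min = 1740 s
Total bitrate budget: 8103.7 Mb / 1740 s = 4.657 Mbps.
Audio total: 512 + 136 + 328 = 976 kbps = 0.976 Mbps.
Video: 4.657 − 0.976 = 3.681 Mbps.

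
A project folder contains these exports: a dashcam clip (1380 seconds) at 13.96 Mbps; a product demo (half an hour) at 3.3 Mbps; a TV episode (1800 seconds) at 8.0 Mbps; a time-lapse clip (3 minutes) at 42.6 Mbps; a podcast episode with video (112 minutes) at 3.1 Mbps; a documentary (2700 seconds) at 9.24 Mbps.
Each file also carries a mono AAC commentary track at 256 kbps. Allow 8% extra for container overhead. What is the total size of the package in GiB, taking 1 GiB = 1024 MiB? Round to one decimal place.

12.2 GiB

Audio: 256 kbps = 0.256 Mbps.
dashcam clip: 14.216 Mbps × 1380 s × 1.08 = 21187.5 Mb
product demo: 3.556 Mbps × 1800 s × 1.08 = 6912.9 Mb
TV episode: 8.256 Mbps × 1800 s × 1.08 = 16049.7 Mb
time-lapse clip: 42.856 Mbps × 180 s × 1.08 = 8331.2 Mb
podcast episode with video: 3.356 Mbps × 6720 s × 1.08 = 24356.5 Mb
documentary: 9.496 Mbps × 2700 s × 1.08 = 27690.3 Mb
Total: 104528.1 Mb = 13066.0 MB.
= 12.17 GiB.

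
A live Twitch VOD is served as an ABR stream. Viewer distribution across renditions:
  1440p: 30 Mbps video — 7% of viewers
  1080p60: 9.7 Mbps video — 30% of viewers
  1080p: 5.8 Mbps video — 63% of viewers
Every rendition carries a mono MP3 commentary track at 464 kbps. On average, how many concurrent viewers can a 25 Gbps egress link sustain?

Audio: 464 kbps = 0.464 Mbps.
Average per-viewer bitrate: 0.07×30.464 + 0.30×10.164 + 0.63×6.264 = 9.128 Mbps.
25 Gbps = 25,000 Mbps; 25,000 / 9.128 = 2738.83 → 2738.

2738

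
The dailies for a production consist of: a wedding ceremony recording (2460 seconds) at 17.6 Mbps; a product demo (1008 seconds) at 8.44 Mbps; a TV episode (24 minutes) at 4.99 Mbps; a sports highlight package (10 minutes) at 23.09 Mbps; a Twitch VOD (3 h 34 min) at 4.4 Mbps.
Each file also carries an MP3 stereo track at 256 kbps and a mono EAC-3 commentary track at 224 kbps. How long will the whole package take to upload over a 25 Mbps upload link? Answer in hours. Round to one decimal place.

1.5 hours

Audio total: 256 + 224 = 480 kbps = 0.480 Mbps.
wedding ceremony recording: 18.080 Mbps × 2460 s = 44476.8 Mb
product demo: 8.920 Mbps × 1008 s = 8991.4 Mb
TV episode: 5.470 Mbps × 1440 s = 7876.8 Mb
sports highlight package: 23.570 Mbps × 600 s = 14142.0 Mb
Twitch VOD: 4.880 Mbps × 12840 s = 62659.2 Mb
Total: 138146.2 Mb = 17268.3 MB.
At 25 Mbps: 138146.2 / 25 = 5526 s ≈ 1.53 hours.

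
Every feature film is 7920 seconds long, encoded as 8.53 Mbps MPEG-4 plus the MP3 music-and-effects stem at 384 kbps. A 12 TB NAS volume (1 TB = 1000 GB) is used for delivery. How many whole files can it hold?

1359

Audio: 384 kbps = 0.384 Mbps.
Total bitrate: 8.914 Mbps.
Per item: 8.914 Mbps × 7920 s = 70,599 Mb = 8,825 MB.
Capacity: 12 TB = 96,000,000 Mb; 1359.79 items → 1359 complete.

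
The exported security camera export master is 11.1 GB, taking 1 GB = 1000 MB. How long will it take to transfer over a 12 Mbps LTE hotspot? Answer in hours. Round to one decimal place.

2.1 hours

File: 11.1 GB = 88800.0 Mb.
At 12 Mbps: 88800.0 / 12 = 7400.0 s ≈ 2.06 hours.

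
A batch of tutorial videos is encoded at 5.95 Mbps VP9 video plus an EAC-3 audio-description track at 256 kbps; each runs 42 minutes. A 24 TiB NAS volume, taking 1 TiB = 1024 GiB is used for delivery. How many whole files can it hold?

42 min = 2520 s
Audio: 256 kbps = 0.256 Mbps.
Total bitrate: 6.206 Mbps.
Per item: 6.206 Mbps × 2520 s = 15,639 Mb = 1,955 MB.
Capacity: 24 TiB = 211,106,233 Mb; 13498.60 items → 13498 complete.

13498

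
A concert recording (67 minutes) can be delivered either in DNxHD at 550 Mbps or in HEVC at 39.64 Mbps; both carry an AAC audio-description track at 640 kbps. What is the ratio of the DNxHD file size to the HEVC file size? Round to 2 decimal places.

13.67

67 min = 4020 s
Audio: 640 kbps = 0.640 Mbps.
DNxHD: 550.640 Mbps × 4020 s = 2213572.8 Mb = 276.697 GB.
HEVC: 40.280 Mbps × 4020 s = 161925.6 Mb = 20.241 GB.
Ratio: 276.697 / 20.241 = 13.670.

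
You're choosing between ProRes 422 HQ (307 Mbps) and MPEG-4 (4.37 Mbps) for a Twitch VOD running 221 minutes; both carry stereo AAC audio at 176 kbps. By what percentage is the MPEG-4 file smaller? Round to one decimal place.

221 min = 13260 s
Audio: 176 kbps = 0.176 Mbps.
ProRes 422 HQ: 307.176 Mbps × 13260 s = 4073153.8 Mb = 474.178 GiB.
MPEG-4: 4.546 Mbps × 13260 s = 60280.0 Mb = 7.018 GiB.
Reduction: (1 − 7.018/474.178) × 100 = 98.52%.

98.5%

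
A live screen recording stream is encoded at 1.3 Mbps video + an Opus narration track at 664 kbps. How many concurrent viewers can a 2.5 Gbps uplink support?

1272

Audio: 664 kbps = 0.664 Mbps.
Per-viewer media rate: 1.964 Mbps.
2.5 Gbps = 2,500 Mbps; 2,500 / 1.964 = 1272.91 → 1272 viewers.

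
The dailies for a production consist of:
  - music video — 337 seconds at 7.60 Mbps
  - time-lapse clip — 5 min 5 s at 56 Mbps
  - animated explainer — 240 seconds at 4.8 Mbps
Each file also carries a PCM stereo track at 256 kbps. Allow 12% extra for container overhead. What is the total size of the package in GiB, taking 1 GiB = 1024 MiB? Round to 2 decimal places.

2.74 GiB

Audio: 256 kbps = 0.256 Mbps.
music video: 7.856 Mbps × 337 s × 1.12 = 2965.2 Mb
time-lapse clip: 56.256 Mbps × 305 s × 1.12 = 19217.0 Mb
animated explainer: 5.056 Mbps × 240 s × 1.12 = 1359.1 Mb
Total: 23541.3 Mb = 2942.7 MB.
= 2.741 GiB.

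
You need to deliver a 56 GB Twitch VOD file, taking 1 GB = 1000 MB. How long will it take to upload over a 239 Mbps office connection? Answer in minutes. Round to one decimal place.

31.2 minutes

File: 56 GB = 448000.0 Mb.
At 239 Mbps: 448000.0 / 239 = 1874.5 s ≈ 31.2 minutes.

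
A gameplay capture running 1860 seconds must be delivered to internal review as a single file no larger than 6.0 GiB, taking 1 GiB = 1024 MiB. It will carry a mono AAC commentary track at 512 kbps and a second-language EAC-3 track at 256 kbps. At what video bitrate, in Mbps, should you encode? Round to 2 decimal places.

26.94 Mbps

Budget: 6.0 GiB = 51539.6 Mb.
Total bitrate budget: 51539.6 Mb / 1860 s = 27.709 Mbps.
Audio total: 512 + 256 = 768 kbps = 0.768 Mbps.
Video: 27.709 − 0.768 = 26.941 Mbps.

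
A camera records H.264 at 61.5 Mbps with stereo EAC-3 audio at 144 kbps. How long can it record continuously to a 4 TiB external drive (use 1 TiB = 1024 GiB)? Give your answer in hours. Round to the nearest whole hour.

Audio: 144 kbps = 0.144 Mbps.
Total bitrate: 61.5 + 0.144 = 61.644 Mbps.
Capacity: 4 TiB = 35,184,372 Mb.
Recording time: 35,184,372 / 61.644 = 570,767 s ≈ 159 hours.

159 hours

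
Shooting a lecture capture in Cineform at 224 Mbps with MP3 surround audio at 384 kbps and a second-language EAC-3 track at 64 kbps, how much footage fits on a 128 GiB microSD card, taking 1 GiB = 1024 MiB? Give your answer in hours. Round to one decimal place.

1.4 hours

Audio total: 384 + 64 = 448 kbps = 0.448 Mbps.
Total bitrate: 224 + 0.448 = 224.448 Mbps.
Capacity: 128 GiB = 1,099,512 Mb.
Recording time: 1,099,512 / 224.448 = 4,899 s ≈ 1.36 hours.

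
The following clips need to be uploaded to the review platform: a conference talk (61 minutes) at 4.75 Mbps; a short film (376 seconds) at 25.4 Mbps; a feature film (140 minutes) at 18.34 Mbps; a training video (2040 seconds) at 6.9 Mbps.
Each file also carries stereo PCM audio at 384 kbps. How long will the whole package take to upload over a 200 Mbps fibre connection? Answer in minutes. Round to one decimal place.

16.7 minutes

Audio: 384 kbps = 0.384 Mbps.
conference talk: 5.134 Mbps × 3660 s = 18790.4 Mb
short film: 25.784 Mbps × 376 s = 9694.8 Mb
feature film: 18.724 Mbps × 8400 s = 157281.6 Mb
training video: 7.284 Mbps × 2040 s = 14859.4 Mb
Total: 200626.2 Mb = 25078.3 MB.
At 200 Mbps: 200626.2 / 200 = 1003 s ≈ 16.7 minutes.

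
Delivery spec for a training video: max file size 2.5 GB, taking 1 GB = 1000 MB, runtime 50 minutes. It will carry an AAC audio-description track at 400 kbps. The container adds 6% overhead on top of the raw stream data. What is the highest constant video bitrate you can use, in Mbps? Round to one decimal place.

5.9 Mbps

Budget: 2.5 GB = 20000.0 Mb.
Stream payload after overhead: 20000.0 / 1.06 = 18867.9 Mb.
50 min = 3000 s
Total bitrate budget: 18867.9 Mb / 3000 s = 6.289 Mbps.
Audio: 400 kbps = 0.400 Mbps.
Video: 6.289 − 0.400 = 5.889 Mbps.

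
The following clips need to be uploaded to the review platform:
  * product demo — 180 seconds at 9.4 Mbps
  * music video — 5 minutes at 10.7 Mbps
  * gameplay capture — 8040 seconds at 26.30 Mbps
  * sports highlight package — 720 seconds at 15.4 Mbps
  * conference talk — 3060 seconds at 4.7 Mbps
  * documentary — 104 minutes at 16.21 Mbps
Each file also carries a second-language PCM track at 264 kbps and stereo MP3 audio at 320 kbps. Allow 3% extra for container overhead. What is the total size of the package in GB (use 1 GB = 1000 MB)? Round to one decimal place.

Audio total: 264 + 320 = 584 kbps = 0.584 Mbps.
product demo: 9.984 Mbps × 180 s × 1.03 = 1851.0 Mb
music video: 11.284 Mbps × 300 s × 1.03 = 3486.8 Mb
gameplay capture: 26.884 Mbps × 8040 s × 1.03 = 222631.8 Mb
sports highlight package: 15.984 Mbps × 720 s × 1.03 = 11853.7 Mb
conference talk: 5.284 Mbps × 3060 s × 1.03 = 16654.1 Mb
documentary: 16.794 Mbps × 6240 s × 1.03 = 107938.4 Mb
Total: 364415.8 Mb = 45552.0 MB.
= 45.55 GB.

45.6 GB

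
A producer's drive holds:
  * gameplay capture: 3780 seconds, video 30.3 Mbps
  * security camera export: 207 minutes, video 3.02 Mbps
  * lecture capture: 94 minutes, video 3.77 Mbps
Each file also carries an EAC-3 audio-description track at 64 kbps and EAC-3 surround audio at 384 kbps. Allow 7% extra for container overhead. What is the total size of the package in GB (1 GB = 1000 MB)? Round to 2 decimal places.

24.49 GB

Audio total: 64 + 384 = 448 kbps = 0.448 Mbps.
gameplay capture: 30.748 Mbps × 3780 s × 1.07 = 124363.4 Mb
security camera export: 3.468 Mbps × 12420 s × 1.07 = 46087.6 Mb
lecture capture: 4.218 Mbps × 5640 s × 1.07 = 25454.8 Mb
Total: 195905.8 Mb = 24488.2 MB.
= 24.49 GB.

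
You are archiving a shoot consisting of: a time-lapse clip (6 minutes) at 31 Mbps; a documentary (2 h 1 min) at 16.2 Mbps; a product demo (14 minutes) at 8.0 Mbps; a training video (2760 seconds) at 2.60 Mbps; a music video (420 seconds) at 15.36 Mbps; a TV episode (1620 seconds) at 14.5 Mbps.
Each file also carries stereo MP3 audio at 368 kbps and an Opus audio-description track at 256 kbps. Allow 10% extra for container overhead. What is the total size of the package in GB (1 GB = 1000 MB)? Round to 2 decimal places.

Audio total: 368 + 256 = 624 kbps = 0.624 Mbps.
time-lapse clip: 31.624 Mbps × 360 s × 1.10 = 12523.1 Mb
documentary: 16.824 Mbps × 7260 s × 1.10 = 134356.5 Mb
product demo: 8.624 Mbps × 840 s × 1.10 = 7968.6 Mb
training video: 3.224 Mbps × 2760 s × 1.10 = 9788.1 Mb
music video: 15.984 Mbps × 420 s × 1.10 = 7384.6 Mb
TV episode: 15.124 Mbps × 1620 s × 1.10 = 26951.0 Mb
Total: 198971.8 Mb = 24871.5 MB.
= 24.87 GB.

24.87 GB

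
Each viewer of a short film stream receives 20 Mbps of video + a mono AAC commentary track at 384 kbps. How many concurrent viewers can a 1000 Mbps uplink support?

49

Audio: 384 kbps = 0.384 Mbps.
Per-viewer media rate: 20.384 Mbps.
1000 Mbps = 1,000 Mbps; 1,000 / 20.384 = 49.06 → 49 viewers.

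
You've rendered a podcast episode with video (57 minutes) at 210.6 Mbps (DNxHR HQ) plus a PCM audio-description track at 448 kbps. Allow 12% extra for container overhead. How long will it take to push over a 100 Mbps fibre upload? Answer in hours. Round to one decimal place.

57 min = 3420 s
Audio: 448 kbps = 0.448 Mbps.
Total bitrate: 211.048 Mbps.
File: 211.048 Mbps × 3420 s = 721784.2 Mb.
With 12% container overhead: ×1.12. → 808398.3 Mb.
At 100 Mbps: 808398.3 / 100 = 8084.0 s ≈ 2.25 hours.

2.2 hours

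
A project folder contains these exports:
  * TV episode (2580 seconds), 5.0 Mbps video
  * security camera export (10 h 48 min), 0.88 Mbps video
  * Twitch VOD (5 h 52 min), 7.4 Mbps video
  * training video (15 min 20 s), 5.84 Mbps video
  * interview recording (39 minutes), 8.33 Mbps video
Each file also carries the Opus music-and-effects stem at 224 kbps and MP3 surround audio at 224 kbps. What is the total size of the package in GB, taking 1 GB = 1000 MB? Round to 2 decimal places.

Audio total: 224 + 224 = 448 kbps = 0.448 Mbps.
TV episode: 5.448 Mbps × 2580 s = 14055.8 Mb
security camera export: 1.328 Mbps × 38880 s = 51632.6 Mb
Twitch VOD: 7.848 Mbps × 21120 s = 165749.8 Mb
training video: 6.288 Mbps × 920 s = 5785.0 Mb
interview recording: 8.778 Mbps × 2340 s = 20540.5 Mb
Total: 257763.7 Mb = 32220.5 MB.
= 32.22 GB.

32.22 GB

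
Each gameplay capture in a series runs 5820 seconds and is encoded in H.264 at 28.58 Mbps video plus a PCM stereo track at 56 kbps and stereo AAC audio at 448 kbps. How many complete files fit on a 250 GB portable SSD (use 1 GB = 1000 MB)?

Audio total: 56 + 448 = 504 kbps = 0.504 Mbps.
Total bitrate: 29.084 Mbps.
Per item: 29.084 Mbps × 5820 s = 169,269 Mb = 21,159 MB.
Capacity: 250 GB = 2,000,000 Mb; 11.82 items → 11 complete.

11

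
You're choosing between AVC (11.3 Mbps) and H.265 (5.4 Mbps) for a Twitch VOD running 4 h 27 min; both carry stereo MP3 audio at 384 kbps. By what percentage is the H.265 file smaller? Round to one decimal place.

4 h 27 min = 267 min = 16020 s
Audio: 384 kbps = 0.384 Mbps.
AVC: 11.684 Mbps × 16020 s = 187177.7 Mb = 21.790 GiB.
H.265: 5.784 Mbps × 16020 s = 92659.7 Mb = 10.787 GiB.
Reduction: (1 − 10.787/21.790) × 100 = 50.50%.

50.5%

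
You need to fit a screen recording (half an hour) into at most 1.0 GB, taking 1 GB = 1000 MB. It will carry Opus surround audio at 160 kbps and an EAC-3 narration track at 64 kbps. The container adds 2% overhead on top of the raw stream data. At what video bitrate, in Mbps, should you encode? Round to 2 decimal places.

4.13 Mbps

Budget: 1.0 GB = 8000.0 Mb.
Stream payload after overhead: 8000.0 / 1.02 = 7843.1 Mb.
30 min = 1800 s
Total bitrate budget: 7843.1 Mb / 1800 s = 4.357 Mbps.
Audio total: 160 + 64 = 224 kbps = 0.224 Mbps.
Video: 4.357 − 0.224 = 4.133 Mbps.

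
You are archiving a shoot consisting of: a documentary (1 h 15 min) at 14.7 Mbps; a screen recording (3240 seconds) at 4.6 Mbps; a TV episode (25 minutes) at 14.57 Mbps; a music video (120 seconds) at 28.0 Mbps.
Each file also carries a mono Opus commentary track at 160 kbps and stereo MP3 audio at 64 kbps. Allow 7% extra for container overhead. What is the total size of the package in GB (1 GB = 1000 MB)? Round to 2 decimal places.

Audio total: 160 + 64 = 224 kbps = 0.224 Mbps.
documentary: 14.924 Mbps × 4500 s × 1.07 = 71859.1 Mb
screen recording: 4.824 Mbps × 3240 s × 1.07 = 16723.8 Mb
TV episode: 14.794 Mbps × 1500 s × 1.07 = 23744.4 Mb
music video: 28.224 Mbps × 120 s × 1.07 = 3624.0 Mb
Total: 115951.2 Mb = 14493.9 MB.
= 14.49 GB.

14.49 GB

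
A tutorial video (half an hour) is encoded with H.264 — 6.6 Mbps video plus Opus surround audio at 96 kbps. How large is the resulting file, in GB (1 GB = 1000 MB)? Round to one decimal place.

1.5 GB

30 min = 1800 s
Audio: 96 kbps = 0.096 Mbps.
Total bitrate: 6.6 + 0.096 = 6.696 Mbps.
Stream data: 6.696 Mbps × 1800 s = 12052.8 Mb.
12,053 Mb ÷ 8 = 1,507 MB → 1.507 GB.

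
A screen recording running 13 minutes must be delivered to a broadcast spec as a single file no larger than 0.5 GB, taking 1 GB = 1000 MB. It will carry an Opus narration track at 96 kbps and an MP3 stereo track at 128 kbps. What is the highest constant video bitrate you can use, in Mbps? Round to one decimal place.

4.9 Mbps

Budget: 0.5 GB = 4000.0 Mb.
13 min = 780 s
Total bitrate budget: 4000.0 Mb / 780 s = 5.128 Mbps.
Audio total: 96 + 128 = 224 kbps = 0.224 Mbps.
Video: 5.128 − 0.224 = 4.904 Mbps.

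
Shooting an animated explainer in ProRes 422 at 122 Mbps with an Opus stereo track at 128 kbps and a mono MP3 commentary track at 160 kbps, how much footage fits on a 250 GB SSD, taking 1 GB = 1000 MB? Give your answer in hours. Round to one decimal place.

Audio total: 128 + 160 = 288 kbps = 0.288 Mbps.
Total bitrate: 122 + 0.288 = 122.288 Mbps.
Capacity: 250 GB = 2,000,000 Mb.
Recording time: 2,000,000 / 122.288 = 16,355 s ≈ 4.54 hours.

4.5 hours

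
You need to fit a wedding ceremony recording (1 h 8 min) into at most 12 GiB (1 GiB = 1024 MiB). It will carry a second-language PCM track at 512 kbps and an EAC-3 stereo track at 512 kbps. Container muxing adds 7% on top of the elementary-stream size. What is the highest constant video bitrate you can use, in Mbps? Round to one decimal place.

22.6 Mbps

Budget: 12 GiB = 103079.2 Mb.
Stream payload after overhead: 103079.2 / 1.07 = 96335.7 Mb.
1 h 8 min = 68 min = 4080 s
Total bitrate budget: 96335.7 Mb / 4080 s = 23.612 Mbps.
Audio total: 512 + 512 = 1024 kbps = 1.024 Mbps.
Video: 23.612 − 1.024 = 22.588 Mbps.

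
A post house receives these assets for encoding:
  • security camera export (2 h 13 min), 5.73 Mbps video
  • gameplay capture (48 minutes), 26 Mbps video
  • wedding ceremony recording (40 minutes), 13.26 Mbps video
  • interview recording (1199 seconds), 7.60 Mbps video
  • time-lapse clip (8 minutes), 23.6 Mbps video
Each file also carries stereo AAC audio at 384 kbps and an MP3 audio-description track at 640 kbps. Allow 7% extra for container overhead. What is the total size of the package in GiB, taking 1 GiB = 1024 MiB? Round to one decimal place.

Audio total: 384 + 640 = 1024 kbps = 1.024 Mbps.
security camera export: 6.754 Mbps × 7980 s × 1.07 = 57669.7 Mb
gameplay capture: 27.024 Mbps × 2880 s × 1.07 = 83277.2 Mb
wedding ceremony recording: 14.284 Mbps × 2400 s × 1.07 = 36681.3 Mb
interview recording: 8.624 Mbps × 1199 s × 1.07 = 11064.0 Mb
time-lapse clip: 24.624 Mbps × 480 s × 1.07 = 12646.9 Mb
Total: 201339.0 Mb = 25167.4 MB.
= 23.44 GiB.

23.4 GiB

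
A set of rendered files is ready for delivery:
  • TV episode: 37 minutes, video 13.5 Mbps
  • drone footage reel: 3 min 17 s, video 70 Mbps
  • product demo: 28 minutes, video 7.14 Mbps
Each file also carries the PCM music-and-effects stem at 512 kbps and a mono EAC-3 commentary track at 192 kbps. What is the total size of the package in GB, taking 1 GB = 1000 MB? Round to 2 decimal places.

7.33 GB

Audio total: 512 + 192 = 704 kbps = 0.704 Mbps.
TV episode: 14.204 Mbps × 2220 s = 31532.9 Mb
drone footage reel: 70.704 Mbps × 197 s = 13928.7 Mb
product demo: 7.844 Mbps × 1680 s = 13177.9 Mb
Total: 58639.5 Mb = 7329.9 MB.
= 7.330 GB.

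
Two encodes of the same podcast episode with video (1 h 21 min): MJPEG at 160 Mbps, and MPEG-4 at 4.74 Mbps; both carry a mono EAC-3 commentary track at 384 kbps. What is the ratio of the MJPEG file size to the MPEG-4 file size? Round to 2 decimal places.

1 h 21 min = 81 min = 4860 s
Audio: 384 kbps = 0.384 Mbps.
MJPEG: 160.384 Mbps × 4860 s = 779466.2 Mb = 97.433 GB.
MPEG-4: 5.124 Mbps × 4860 s = 24902.6 Mb = 3.113 GB.
Ratio: 97.433 / 3.113 = 31.301.

31.30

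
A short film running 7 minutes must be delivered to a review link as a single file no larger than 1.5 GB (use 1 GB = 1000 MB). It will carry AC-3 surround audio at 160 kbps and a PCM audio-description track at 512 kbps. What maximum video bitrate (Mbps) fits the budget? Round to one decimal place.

Budget: 1.5 GB = 12000.0 Mb.
7 min = 420 s
Total bitrate budget: 12000.0 Mb / 420 s = 28.571 Mbps.
Audio total: 160 + 512 = 672 kbps = 0.672 Mbps.
Video: 28.571 − 0.672 = 27.899 Mbps.

27.9 Mbps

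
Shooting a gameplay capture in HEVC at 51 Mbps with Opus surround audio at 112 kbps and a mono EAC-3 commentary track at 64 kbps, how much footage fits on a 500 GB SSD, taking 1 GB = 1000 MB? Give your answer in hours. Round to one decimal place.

Audio total: 112 + 64 = 176 kbps = 0.176 Mbps.
Total bitrate: 51 + 0.176 = 51.176 Mbps.
Capacity: 500 GB = 4,000,000 Mb.
Recording time: 4,000,000 / 51.176 = 78,162 s ≈ 21.7 hours.

21.7 hours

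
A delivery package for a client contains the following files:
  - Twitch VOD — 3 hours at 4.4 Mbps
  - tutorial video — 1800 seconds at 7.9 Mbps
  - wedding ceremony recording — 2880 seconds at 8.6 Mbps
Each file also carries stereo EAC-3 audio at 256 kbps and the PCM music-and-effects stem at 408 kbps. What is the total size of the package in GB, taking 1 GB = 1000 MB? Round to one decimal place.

12.1 GB

Audio total: 256 + 408 = 664 kbps = 0.664 Mbps.
Twitch VOD: 5.064 Mbps × 10800 s = 54691.2 Mb
tutorial video: 8.564 Mbps × 1800 s = 15415.2 Mb
wedding ceremony recording: 9.264 Mbps × 2880 s = 26680.3 Mb
Total: 96786.7 Mb = 12098.3 MB.
= 12.10 GB.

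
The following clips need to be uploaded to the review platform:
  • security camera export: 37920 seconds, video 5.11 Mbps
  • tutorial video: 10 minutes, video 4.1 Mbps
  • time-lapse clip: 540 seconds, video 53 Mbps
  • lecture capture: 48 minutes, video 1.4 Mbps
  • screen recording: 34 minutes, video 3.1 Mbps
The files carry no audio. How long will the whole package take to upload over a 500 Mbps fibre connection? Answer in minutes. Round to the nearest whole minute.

security camera export: 5.110 Mbps × 37920 s = 193771.2 Mb
tutorial video: 4.100 Mbps × 600 s = 2460.0 Mb
time-lapse clip: 53.000 Mbps × 540 s = 28620.0 Mb
lecture capture: 1.400 Mbps × 2880 s = 4032.0 Mb
screen recording: 3.100 Mbps × 2040 s = 6324.0 Mb
Total: 235207.2 Mb = 29400.9 MB.
At 500 Mbps: 235207.2 / 500 = 470 s ≈ 7.84 minutes.

8 minutes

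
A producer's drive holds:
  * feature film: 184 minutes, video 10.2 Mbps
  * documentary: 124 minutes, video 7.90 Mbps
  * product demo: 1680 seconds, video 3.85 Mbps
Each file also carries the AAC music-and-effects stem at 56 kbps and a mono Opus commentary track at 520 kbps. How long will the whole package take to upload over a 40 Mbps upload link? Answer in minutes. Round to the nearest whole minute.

Audio total: 56 + 520 = 576 kbps = 0.576 Mbps.
feature film: 10.776 Mbps × 11040 s = 118967.0 Mb
documentary: 8.476 Mbps × 7440 s = 63061.4 Mb
product demo: 4.426 Mbps × 1680 s = 7435.7 Mb
Total: 189464.2 Mb = 23683.0 MB.
At 40 Mbps: 189464.2 / 40 = 4737 s ≈ 78.9 minutes.

79 minutes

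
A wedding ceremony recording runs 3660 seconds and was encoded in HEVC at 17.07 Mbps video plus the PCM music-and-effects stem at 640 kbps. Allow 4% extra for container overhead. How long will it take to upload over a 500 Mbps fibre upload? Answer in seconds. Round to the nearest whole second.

Audio: 640 kbps = 0.640 Mbps.
Total bitrate: 17.710 Mbps.
File: 17.710 Mbps × 3660 s = 64818.6 Mb.
With 4% container overhead: ×1.04. → 67411.3 Mb.
At 500 Mbps: 67411.3 / 500 = 134.8 s ≈ 135 seconds.

135 seconds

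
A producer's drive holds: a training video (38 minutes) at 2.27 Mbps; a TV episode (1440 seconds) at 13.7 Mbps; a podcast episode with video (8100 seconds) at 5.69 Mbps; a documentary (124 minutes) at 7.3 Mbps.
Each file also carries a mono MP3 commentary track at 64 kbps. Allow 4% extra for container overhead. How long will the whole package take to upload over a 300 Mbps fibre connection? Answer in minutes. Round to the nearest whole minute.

7 minutes

Audio: 64 kbps = 0.064 Mbps.
training video: 2.334 Mbps × 2280 s × 1.04 = 5534.4 Mb
TV episode: 13.764 Mbps × 1440 s × 1.04 = 20613.0 Mb
podcast episode with video: 5.754 Mbps × 8100 s × 1.04 = 48471.7 Mb
documentary: 7.364 Mbps × 7440 s × 1.04 = 56979.7 Mb
Total: 131598.7 Mb = 16449.8 MB.
At 300 Mbps: 131598.7 / 300 = 439 s ≈ 7.31 minutes.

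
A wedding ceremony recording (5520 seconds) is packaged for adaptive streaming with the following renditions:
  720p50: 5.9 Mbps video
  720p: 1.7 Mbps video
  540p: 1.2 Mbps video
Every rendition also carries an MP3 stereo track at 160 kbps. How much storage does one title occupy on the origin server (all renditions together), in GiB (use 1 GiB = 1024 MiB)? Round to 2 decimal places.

Audio: 160 kbps = 0.160 Mbps.
Sum of rendition bitrates: (5.9+0.160) + (1.7+0.160) + (1.2+0.160) = 9.280 Mbps.
× 5520 s = 51,226 Mb = 6,403 MB = 5.963 GiB.

5.96 GiB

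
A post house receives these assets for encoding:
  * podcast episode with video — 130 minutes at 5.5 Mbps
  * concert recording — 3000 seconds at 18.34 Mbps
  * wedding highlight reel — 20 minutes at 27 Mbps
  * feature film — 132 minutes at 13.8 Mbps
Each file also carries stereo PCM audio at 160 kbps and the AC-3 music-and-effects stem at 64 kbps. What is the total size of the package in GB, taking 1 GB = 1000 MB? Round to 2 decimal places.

Audio total: 160 + 64 = 224 kbps = 0.224 Mbps.
podcast episode with video: 5.724 Mbps × 7800 s = 44647.2 Mb
concert recording: 18.564 Mbps × 3000 s = 55692.0 Mb
wedding highlight reel: 27.224 Mbps × 1200 s = 32668.8 Mb
feature film: 14.024 Mbps × 7920 s = 111070.1 Mb
Total: 244078.1 Mb = 30509.8 MB.
= 30.51 GB.

30.51 GB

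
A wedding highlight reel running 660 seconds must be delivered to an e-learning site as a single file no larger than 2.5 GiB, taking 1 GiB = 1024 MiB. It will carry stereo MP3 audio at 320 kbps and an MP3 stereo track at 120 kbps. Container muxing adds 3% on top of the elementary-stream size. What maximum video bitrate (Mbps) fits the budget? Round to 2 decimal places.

Budget: 2.5 GiB = 21474.8 Mb.
Stream payload after overhead: 21474.8 / 1.03 = 20849.4 Mb.
Total bitrate budget: 20849.4 Mb / 660 s = 31.590 Mbps.
Audio total: 320 + 120 = 440 kbps = 0.440 Mbps.
Video: 31.590 − 0.440 = 31.150 Mbps.

31.15 Mbps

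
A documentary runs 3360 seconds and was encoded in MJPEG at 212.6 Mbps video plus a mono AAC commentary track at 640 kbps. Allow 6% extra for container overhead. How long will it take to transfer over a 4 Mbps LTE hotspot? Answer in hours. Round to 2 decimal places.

Audio: 640 kbps = 0.640 Mbps.
Total bitrate: 213.240 Mbps.
File: 213.240 Mbps × 3360 s = 716486.4 Mb.
With 6% container overhead: ×1.06. → 759475.6 Mb.
At 4 Mbps: 759475.6 / 4 = 189868.9 s ≈ 52.7 hours.

52.74 hours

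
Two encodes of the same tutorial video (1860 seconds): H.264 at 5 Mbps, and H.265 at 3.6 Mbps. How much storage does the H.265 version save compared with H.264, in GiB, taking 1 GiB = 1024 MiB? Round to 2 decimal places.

0.30 GiB

H.264: 5.000 Mbps × 1860 s = 9300.0 Mb = 1.083 GiB.
H.265: 3.600 Mbps × 1860 s = 6696.0 Mb = 0.780 GiB.
Saving: 1.083 − 0.780 = 0.303 GiB.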